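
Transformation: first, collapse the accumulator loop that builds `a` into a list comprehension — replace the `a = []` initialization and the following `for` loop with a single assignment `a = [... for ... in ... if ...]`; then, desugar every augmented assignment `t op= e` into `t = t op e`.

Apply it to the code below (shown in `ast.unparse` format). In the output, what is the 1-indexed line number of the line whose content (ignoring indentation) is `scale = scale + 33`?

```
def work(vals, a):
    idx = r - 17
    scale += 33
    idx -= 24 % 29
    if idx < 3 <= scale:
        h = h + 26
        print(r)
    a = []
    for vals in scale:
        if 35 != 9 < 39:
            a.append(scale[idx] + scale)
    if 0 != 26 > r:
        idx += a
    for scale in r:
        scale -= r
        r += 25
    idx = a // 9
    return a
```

3

Transformed code:
def work(vals, a):
    idx = r - 17
    scale = scale + 33
    idx = idx - 24 % 29
    if idx < 3 <= scale:
        h = h + 26
        print(r)
    a = [scale[idx] + scale for vals in scale if 35 != 9 < 39]
    if 0 != 26 > r:
        idx = idx + a
    for scale in r:
        scale = scale - r
        r = r + 25
    idx = a // 9
    return a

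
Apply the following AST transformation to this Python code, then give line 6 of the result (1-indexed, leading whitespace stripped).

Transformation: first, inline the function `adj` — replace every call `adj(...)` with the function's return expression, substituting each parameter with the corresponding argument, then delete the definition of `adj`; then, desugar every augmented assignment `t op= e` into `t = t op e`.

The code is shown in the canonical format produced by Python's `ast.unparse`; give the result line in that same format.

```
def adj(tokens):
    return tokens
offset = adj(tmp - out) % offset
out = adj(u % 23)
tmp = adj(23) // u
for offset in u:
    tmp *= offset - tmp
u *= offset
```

Transformed code:
offset = (tmp - out) % offset
out = u % 23
tmp = 23 // u
for offset in u:
    tmp = tmp * (offset - tmp)
u = u * offset

u = u * offset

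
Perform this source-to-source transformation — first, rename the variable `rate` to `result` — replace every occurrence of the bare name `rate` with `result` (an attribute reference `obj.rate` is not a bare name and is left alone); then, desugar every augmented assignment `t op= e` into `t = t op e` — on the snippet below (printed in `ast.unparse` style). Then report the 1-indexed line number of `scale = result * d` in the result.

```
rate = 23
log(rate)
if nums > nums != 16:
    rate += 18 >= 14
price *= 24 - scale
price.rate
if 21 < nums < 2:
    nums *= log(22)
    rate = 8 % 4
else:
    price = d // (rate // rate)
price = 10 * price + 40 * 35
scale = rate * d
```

Transformed code:
result = 23
log(result)
if nums > nums != 16:
    result = result + (18 >= 14)
price = price * (24 - scale)
price.rate
if 21 < nums < 2:
    nums = nums * log(22)
    result = 8 % 4
else:
    price = d // (result // result)
price = 10 * price + 40 * 35
scale = result * d

13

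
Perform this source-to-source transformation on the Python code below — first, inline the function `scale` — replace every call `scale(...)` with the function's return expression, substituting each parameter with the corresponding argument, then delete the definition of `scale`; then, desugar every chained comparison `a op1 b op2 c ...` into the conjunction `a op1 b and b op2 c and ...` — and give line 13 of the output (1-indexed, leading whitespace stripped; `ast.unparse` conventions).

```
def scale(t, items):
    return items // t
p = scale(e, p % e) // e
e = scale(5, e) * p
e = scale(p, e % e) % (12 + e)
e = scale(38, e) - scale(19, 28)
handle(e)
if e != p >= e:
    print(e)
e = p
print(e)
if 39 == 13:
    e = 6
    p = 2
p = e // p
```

p = e // p

Transformed code:
p = p % e // e // e
e = e // 5 * p
e = e % e // p % (12 + e)
e = e // 38 - 28 // 19
handle(e)
if e != p and p >= e:
    print(e)
e = p
print(e)
if 39 == 13:
    e = 6
    p = 2
p = e // p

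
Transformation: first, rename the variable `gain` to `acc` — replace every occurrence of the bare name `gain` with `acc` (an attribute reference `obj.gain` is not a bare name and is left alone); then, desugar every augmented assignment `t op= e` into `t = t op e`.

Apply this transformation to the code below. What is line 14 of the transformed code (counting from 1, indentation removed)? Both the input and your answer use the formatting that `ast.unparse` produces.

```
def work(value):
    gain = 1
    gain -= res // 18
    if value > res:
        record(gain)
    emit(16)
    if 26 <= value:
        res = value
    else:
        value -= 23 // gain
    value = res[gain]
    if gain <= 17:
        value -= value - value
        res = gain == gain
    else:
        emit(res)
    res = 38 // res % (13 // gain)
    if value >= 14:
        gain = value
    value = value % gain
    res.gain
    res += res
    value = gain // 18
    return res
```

res = acc == acc

Transformed code:
def work(value):
    acc = 1
    acc = acc - res // 18
    if value > res:
        record(acc)
    emit(16)
    if 26 <= value:
        res = value
    else:
        value = value - 23 // acc
    value = res[acc]
    if acc <= 17:
        value = value - (value - value)
        res = acc == acc
    else:
        emit(res)
    res = 38 // res % (13 // acc)
    if value >= 14:
        acc = value
    value = value % acc
    res.gain
    res = res + res
    value = acc // 18
    return res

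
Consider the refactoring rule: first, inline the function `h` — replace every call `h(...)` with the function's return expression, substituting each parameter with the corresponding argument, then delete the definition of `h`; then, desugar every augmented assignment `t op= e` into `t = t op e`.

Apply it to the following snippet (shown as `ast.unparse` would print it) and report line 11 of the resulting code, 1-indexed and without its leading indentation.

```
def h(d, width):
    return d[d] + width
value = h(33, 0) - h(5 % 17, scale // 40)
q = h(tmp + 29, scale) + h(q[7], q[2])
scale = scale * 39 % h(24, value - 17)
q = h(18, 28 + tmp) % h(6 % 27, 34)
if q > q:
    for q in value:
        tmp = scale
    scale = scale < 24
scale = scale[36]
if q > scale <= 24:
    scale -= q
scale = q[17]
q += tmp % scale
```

scale = scale - q

Transformed code:
value = 33[33] + 0 - ((5 % 17)[5 % 17] + scale // 40)
q = (tmp + 29)[tmp + 29] + scale + (q[7][q[7]] + q[2])
scale = scale * 39 % (24[24] + (value - 17))
q = (18[18] + (28 + tmp)) % ((6 % 27)[6 % 27] + 34)
if q > q:
    for q in value:
        tmp = scale
    scale = scale < 24
scale = scale[36]
if q > scale <= 24:
    scale = scale - q
scale = q[17]
q = q + tmp % scale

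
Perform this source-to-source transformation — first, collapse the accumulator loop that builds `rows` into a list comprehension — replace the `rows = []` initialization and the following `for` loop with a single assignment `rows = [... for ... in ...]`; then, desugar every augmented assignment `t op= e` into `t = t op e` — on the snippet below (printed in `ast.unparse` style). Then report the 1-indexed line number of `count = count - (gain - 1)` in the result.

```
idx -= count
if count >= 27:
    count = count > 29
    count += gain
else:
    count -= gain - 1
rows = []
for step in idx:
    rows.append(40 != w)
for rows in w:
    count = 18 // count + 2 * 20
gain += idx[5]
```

Transformed code:
idx = idx - count
if count >= 27:
    count = count > 29
    count = count + gain
else:
    count = count - (gain - 1)
rows = [40 != w for step in idx]
for rows in w:
    count = 18 // count + 2 * 20
gain = gain + idx[5]

6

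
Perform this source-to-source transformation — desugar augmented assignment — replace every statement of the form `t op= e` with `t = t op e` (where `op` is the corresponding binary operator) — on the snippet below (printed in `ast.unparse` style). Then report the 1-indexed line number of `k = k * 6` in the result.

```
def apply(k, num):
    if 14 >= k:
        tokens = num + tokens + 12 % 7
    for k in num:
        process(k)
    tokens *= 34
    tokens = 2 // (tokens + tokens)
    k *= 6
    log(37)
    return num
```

Transformed code:
def apply(k, num):
    if 14 >= k:
        tokens = num + tokens + 12 % 7
    for k in num:
        process(k)
    tokens = tokens * 34
    tokens = 2 // (tokens + tokens)
    k = k * 6
    log(37)
    return num

8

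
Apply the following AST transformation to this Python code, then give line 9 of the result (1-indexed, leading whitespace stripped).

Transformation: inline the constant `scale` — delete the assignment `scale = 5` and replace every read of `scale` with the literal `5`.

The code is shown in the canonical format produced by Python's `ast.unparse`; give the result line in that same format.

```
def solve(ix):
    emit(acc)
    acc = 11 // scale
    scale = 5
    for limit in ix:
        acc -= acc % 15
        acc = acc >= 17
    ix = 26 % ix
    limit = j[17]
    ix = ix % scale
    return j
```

Transformed code:
def solve(ix):
    emit(acc)
    acc = 11 // 5
    for limit in ix:
        acc -= acc % 15
        acc = acc >= 17
    ix = 26 % ix
    limit = j[17]
    ix = ix % 5
    return j

ix = ix % 5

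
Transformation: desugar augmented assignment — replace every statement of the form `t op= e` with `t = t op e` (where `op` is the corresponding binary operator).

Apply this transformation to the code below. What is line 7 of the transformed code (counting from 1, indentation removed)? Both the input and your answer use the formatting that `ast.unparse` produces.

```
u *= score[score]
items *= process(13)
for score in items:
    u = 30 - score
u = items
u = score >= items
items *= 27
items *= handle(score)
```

Transformed code:
u = u * score[score]
items = items * process(13)
for score in items:
    u = 30 - score
u = items
u = score >= items
items = items * 27
items = items * handle(score)

items = items * 27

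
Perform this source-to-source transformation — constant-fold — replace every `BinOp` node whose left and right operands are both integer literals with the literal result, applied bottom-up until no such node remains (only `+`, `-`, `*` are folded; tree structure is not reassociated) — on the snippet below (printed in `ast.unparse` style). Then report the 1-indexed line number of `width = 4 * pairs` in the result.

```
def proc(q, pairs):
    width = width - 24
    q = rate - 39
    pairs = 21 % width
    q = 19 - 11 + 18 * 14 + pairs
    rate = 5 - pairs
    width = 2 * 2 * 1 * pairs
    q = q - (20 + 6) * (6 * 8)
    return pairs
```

Transformed code:
def proc(q, pairs):
    width = width - 24
    q = rate - 39
    pairs = 21 % width
    q = 260 + pairs
    rate = 5 - pairs
    width = 4 * pairs
    q = q - 1248
    return pairs

7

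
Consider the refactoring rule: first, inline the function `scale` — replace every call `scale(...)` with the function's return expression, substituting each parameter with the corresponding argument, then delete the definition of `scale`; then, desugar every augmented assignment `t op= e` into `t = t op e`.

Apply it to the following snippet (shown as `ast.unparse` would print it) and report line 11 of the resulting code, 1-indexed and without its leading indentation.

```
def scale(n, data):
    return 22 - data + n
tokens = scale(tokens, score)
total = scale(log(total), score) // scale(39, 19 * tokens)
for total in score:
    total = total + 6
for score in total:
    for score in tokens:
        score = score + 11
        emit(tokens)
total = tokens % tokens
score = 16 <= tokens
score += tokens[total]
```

Transformed code:
tokens = 22 - score + tokens
total = (22 - score + log(total)) // (22 - 19 * tokens + 39)
for total in score:
    total = total + 6
for score in total:
    for score in tokens:
        score = score + 11
        emit(tokens)
total = tokens % tokens
score = 16 <= tokens
score = score + tokens[total]

score = score + tokens[total]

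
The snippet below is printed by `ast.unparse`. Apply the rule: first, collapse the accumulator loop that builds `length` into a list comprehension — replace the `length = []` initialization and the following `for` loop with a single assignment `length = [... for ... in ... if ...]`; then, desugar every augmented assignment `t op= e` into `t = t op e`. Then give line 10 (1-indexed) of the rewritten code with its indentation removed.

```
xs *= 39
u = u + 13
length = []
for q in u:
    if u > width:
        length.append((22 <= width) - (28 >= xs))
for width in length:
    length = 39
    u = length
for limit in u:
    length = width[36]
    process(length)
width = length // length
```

width = length // length

Transformed code:
xs = xs * 39
u = u + 13
length = [(22 <= width) - (28 >= xs) for q in u if u > width]
for width in length:
    length = 39
    u = length
for limit in u:
    length = width[36]
    process(length)
width = length // length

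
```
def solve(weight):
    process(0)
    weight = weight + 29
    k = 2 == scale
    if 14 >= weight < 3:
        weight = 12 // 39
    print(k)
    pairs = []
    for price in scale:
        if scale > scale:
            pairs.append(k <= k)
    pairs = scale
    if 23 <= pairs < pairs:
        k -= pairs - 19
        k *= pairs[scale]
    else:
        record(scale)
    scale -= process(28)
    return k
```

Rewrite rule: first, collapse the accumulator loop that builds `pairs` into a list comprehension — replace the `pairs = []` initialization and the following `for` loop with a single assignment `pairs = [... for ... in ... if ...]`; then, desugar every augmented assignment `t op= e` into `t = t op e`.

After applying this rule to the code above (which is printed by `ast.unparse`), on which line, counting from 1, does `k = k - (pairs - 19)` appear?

Transformed code:
def solve(weight):
    process(0)
    weight = weight + 29
    k = 2 == scale
    if 14 >= weight < 3:
        weight = 12 // 39
    print(k)
    pairs = [k <= k for price in scale if scale > scale]
    pairs = scale
    if 23 <= pairs < pairs:
        k = k - (pairs - 19)
        k = k * pairs[scale]
    else:
        record(scale)
    scale = scale - process(28)
    return k

11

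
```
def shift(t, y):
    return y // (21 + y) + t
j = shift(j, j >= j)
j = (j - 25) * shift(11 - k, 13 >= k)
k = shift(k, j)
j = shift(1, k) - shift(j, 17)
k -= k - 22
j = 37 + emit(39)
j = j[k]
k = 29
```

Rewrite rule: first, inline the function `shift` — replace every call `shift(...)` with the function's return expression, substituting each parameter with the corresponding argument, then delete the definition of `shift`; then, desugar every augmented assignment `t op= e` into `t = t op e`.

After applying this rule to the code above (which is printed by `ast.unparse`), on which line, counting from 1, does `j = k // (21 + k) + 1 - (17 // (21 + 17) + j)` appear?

Transformed code:
j = (j >= j) // (21 + (j >= j)) + j
j = (j - 25) * ((13 >= k) // (21 + (13 >= k)) + (11 - k))
k = j // (21 + j) + k
j = k // (21 + k) + 1 - (17 // (21 + 17) + j)
k = k - (k - 22)
j = 37 + emit(39)
j = j[k]
k = 29

4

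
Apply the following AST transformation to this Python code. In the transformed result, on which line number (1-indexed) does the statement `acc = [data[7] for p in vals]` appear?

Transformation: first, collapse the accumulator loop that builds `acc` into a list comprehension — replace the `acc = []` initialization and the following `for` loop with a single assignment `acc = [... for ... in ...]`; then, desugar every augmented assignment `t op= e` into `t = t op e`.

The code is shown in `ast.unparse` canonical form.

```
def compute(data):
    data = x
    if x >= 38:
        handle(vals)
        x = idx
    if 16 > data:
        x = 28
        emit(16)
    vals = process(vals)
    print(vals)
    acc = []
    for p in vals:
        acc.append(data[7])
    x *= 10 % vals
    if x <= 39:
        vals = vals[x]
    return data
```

11

Transformed code:
def compute(data):
    data = x
    if x >= 38:
        handle(vals)
        x = idx
    if 16 > data:
        x = 28
        emit(16)
    vals = process(vals)
    print(vals)
    acc = [data[7] for p in vals]
    x = x * (10 % vals)
    if x <= 39:
        vals = vals[x]
    return data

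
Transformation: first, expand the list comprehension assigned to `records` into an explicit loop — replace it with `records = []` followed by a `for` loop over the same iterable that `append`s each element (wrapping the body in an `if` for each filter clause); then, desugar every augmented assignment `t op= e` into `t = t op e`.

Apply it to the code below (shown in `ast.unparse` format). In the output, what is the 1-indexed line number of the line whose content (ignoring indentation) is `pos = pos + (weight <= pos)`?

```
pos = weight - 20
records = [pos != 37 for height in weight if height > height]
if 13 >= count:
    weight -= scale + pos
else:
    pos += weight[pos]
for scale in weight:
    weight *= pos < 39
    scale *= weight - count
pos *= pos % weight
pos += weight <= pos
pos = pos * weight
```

Transformed code:
pos = weight - 20
records = []
for height in weight:
    if height > height:
        records.append(pos != 37)
if 13 >= count:
    weight = weight - (scale + pos)
else:
    pos = pos + weight[pos]
for scale in weight:
    weight = weight * (pos < 39)
    scale = scale * (weight - count)
pos = pos * (pos % weight)
pos = pos + (weight <= pos)
pos = pos * weight

14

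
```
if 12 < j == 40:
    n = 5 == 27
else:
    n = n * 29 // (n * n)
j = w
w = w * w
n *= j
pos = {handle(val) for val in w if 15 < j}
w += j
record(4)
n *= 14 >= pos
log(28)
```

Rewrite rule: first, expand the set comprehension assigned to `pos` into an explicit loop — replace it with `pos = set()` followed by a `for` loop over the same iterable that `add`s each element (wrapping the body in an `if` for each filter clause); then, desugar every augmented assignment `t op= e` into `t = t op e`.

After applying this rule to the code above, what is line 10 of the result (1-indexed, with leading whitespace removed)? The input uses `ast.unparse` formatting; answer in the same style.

Transformed code:
if 12 < j == 40:
    n = 5 == 27
else:
    n = n * 29 // (n * n)
j = w
w = w * w
n = n * j
pos = set()
for val in w:
    if 15 < j:
        pos.add(handle(val))
w = w + j
record(4)
n = n * (14 >= pos)
log(28)

if 15 < j:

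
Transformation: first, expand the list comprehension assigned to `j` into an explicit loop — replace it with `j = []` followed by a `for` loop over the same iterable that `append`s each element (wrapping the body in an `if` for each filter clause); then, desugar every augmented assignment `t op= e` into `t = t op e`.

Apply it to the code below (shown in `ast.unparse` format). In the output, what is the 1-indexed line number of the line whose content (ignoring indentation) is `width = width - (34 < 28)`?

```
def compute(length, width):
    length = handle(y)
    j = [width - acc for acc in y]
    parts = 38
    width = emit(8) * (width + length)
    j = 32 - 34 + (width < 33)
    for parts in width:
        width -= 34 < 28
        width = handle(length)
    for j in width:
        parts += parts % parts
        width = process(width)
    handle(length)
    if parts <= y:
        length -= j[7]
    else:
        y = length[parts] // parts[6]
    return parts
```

Transformed code:
def compute(length, width):
    length = handle(y)
    j = []
    for acc in y:
        j.append(width - acc)
    parts = 38
    width = emit(8) * (width + length)
    j = 32 - 34 + (width < 33)
    for parts in width:
        width = width - (34 < 28)
        width = handle(length)
    for j in width:
        parts = parts + parts % parts
        width = process(width)
    handle(length)
    if parts <= y:
        length = length - j[7]
    else:
        y = length[parts] // parts[6]
    return parts

10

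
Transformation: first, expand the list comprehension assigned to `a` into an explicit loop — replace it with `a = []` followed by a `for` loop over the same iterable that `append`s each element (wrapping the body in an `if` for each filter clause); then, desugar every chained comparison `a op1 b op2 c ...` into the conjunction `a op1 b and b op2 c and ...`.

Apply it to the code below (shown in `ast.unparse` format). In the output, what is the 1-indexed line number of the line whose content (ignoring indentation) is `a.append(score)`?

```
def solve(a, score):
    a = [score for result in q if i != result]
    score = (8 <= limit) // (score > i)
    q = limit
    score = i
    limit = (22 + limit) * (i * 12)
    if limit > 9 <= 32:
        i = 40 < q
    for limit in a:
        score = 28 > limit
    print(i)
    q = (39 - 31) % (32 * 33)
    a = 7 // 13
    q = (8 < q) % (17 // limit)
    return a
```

5

Transformed code:
def solve(a, score):
    a = []
    for result in q:
        if i != result:
            a.append(score)
    score = (8 <= limit) // (score > i)
    q = limit
    score = i
    limit = (22 + limit) * (i * 12)
    if limit > 9 and 9 <= 32:
        i = 40 < q
    for limit in a:
        score = 28 > limit
    print(i)
    q = (39 - 31) % (32 * 33)
    a = 7 // 13
    q = (8 < q) % (17 // limit)
    return a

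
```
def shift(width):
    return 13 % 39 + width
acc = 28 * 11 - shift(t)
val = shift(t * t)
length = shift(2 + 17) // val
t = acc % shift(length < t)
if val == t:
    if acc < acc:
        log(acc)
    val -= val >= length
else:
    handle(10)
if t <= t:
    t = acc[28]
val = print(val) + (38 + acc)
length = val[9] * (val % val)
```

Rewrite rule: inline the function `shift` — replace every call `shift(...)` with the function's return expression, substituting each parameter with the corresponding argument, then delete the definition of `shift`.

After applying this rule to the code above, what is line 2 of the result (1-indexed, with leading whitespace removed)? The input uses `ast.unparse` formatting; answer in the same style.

Transformed code:
acc = 28 * 11 - (13 % 39 + t)
val = 13 % 39 + t * t
length = (13 % 39 + (2 + 17)) // val
t = acc % (13 % 39 + (length < t))
if val == t:
    if acc < acc:
        log(acc)
    val -= val >= length
else:
    handle(10)
if t <= t:
    t = acc[28]
val = print(val) + (38 + acc)
length = val[9] * (val % val)

val = 13 % 39 + t * t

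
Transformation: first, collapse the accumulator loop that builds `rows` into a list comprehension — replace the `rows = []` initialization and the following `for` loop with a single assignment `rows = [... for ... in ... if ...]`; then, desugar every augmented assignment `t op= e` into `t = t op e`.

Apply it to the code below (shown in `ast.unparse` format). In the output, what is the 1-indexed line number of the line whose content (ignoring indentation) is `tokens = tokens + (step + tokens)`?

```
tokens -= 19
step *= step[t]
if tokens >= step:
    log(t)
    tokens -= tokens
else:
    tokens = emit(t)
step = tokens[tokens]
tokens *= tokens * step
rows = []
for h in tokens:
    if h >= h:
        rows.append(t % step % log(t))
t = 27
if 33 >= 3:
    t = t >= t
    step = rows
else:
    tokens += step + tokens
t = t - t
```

Transformed code:
tokens = tokens - 19
step = step * step[t]
if tokens >= step:
    log(t)
    tokens = tokens - tokens
else:
    tokens = emit(t)
step = tokens[tokens]
tokens = tokens * (tokens * step)
rows = [t % step % log(t) for h in tokens if h >= h]
t = 27
if 33 >= 3:
    t = t >= t
    step = rows
else:
    tokens = tokens + (step + tokens)
t = t - t

16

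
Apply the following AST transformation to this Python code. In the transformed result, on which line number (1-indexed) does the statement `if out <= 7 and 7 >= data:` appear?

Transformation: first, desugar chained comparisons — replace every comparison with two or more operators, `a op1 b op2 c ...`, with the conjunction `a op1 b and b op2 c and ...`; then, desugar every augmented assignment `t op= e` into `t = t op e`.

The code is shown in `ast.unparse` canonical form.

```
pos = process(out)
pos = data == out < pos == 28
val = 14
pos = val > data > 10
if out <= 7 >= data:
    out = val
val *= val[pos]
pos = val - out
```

5

Transformed code:
pos = process(out)
pos = data == out and out < pos and (pos == 28)
val = 14
pos = val > data and data > 10
if out <= 7 and 7 >= data:
    out = val
val = val * val[pos]
pos = val - out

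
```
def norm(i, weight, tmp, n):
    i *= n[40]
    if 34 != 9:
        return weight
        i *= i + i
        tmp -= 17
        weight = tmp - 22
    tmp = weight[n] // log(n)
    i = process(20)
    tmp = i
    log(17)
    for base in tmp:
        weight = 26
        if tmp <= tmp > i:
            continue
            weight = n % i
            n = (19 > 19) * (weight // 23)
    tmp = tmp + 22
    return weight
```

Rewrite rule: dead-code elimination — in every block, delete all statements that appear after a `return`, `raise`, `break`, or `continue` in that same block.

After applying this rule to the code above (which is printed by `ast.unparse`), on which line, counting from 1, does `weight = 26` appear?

Transformed code:
def norm(i, weight, tmp, n):
    i *= n[40]
    if 34 != 9:
        return weight
    tmp = weight[n] // log(n)
    i = process(20)
    tmp = i
    log(17)
    for base in tmp:
        weight = 26
        if tmp <= tmp > i:
            continue
    tmp = tmp + 22
    return weight

10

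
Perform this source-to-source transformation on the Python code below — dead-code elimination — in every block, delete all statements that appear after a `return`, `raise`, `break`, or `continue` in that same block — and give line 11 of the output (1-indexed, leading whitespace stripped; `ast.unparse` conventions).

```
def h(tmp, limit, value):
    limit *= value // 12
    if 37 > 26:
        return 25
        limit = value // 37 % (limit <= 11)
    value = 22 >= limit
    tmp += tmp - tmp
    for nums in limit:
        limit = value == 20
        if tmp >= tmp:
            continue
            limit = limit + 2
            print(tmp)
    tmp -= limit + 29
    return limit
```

tmp -= limit + 29

Transformed code:
def h(tmp, limit, value):
    limit *= value // 12
    if 37 > 26:
        return 25
    value = 22 >= limit
    tmp += tmp - tmp
    for nums in limit:
        limit = value == 20
        if tmp >= tmp:
            continue
    tmp -= limit + 29
    return limit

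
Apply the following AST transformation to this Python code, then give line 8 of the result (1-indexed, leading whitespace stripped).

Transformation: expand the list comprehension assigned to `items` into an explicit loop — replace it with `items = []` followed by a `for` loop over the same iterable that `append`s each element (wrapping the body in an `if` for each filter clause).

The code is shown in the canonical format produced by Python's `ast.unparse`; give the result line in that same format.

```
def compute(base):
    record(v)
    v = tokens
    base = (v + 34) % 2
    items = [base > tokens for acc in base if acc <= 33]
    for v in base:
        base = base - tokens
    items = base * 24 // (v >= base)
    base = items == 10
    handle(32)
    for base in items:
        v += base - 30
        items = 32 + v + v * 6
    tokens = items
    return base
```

items.append(base > tokens)

Transformed code:
def compute(base):
    record(v)
    v = tokens
    base = (v + 34) % 2
    items = []
    for acc in base:
        if acc <= 33:
            items.append(base > tokens)
    for v in base:
        base = base - tokens
    items = base * 24 // (v >= base)
    base = items == 10
    handle(32)
    for base in items:
        v += base - 30
        items = 32 + v + v * 6
    tokens = items
    return base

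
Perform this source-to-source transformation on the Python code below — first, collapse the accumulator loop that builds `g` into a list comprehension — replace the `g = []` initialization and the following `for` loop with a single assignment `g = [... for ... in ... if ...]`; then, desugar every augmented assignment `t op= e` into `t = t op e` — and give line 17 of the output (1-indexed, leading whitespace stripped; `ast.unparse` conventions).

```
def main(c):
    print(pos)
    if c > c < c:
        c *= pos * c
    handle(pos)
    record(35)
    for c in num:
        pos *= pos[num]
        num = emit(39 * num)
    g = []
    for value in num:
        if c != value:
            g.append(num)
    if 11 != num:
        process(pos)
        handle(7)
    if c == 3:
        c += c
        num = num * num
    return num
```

Transformed code:
def main(c):
    print(pos)
    if c > c < c:
        c = c * (pos * c)
    handle(pos)
    record(35)
    for c in num:
        pos = pos * pos[num]
        num = emit(39 * num)
    g = [num for value in num if c != value]
    if 11 != num:
        process(pos)
        handle(7)
    if c == 3:
        c = c + c
        num = num * num
    return num

return num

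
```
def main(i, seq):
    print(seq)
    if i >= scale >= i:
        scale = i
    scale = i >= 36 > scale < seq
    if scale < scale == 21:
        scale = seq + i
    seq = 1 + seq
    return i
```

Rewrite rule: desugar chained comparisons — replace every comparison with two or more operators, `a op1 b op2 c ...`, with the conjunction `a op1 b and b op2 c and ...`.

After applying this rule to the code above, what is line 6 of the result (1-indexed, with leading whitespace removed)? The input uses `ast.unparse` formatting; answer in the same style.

if scale < scale and scale == 21:

Transformed code:
def main(i, seq):
    print(seq)
    if i >= scale and scale >= i:
        scale = i
    scale = i >= 36 and 36 > scale and (scale < seq)
    if scale < scale and scale == 21:
        scale = seq + i
    seq = 1 + seq
    return i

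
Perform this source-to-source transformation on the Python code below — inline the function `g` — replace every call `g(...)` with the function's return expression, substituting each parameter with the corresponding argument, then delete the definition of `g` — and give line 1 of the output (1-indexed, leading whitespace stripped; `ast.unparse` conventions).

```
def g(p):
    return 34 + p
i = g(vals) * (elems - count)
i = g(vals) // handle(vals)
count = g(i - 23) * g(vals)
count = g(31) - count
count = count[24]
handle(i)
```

i = (34 + vals) * (elems - count)

Transformed code:
i = (34 + vals) * (elems - count)
i = (34 + vals) // handle(vals)
count = (34 + (i - 23)) * (34 + vals)
count = 34 + 31 - count
count = count[24]
handle(i)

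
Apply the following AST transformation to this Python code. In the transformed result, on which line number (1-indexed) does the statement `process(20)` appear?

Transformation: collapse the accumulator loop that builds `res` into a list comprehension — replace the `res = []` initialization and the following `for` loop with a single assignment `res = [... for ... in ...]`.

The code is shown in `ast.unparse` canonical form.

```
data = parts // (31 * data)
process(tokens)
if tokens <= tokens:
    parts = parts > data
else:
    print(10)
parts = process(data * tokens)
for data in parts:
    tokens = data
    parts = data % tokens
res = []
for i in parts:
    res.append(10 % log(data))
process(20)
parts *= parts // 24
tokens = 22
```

12

Transformed code:
data = parts // (31 * data)
process(tokens)
if tokens <= tokens:
    parts = parts > data
else:
    print(10)
parts = process(data * tokens)
for data in parts:
    tokens = data
    parts = data % tokens
res = [10 % log(data) for i in parts]
process(20)
parts *= parts // 24
tokens = 22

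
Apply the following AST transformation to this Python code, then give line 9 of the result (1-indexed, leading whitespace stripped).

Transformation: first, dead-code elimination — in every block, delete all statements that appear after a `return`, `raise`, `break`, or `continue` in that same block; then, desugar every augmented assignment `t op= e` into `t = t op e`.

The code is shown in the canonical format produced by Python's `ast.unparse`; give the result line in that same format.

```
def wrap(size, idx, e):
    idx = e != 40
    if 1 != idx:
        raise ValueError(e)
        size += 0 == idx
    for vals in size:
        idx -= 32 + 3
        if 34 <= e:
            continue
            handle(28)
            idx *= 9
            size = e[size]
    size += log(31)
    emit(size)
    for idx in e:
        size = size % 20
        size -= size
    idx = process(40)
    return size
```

size = size + log(31)

Transformed code:
def wrap(size, idx, e):
    idx = e != 40
    if 1 != idx:
        raise ValueError(e)
    for vals in size:
        idx = idx - (32 + 3)
        if 34 <= e:
            continue
    size = size + log(31)
    emit(size)
    for idx in e:
        size = size % 20
        size = size - size
    idx = process(40)
    return size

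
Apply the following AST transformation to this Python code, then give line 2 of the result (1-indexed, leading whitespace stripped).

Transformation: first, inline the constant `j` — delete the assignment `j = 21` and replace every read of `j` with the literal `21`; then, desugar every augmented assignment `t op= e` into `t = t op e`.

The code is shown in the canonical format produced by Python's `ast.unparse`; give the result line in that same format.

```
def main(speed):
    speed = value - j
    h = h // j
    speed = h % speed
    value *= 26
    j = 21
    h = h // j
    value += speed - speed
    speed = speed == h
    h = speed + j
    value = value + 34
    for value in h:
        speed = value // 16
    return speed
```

Transformed code:
def main(speed):
    speed = value - 21
    h = h // 21
    speed = h % speed
    value = value * 26
    h = h // 21
    value = value + (speed - speed)
    speed = speed == h
    h = speed + 21
    value = value + 34
    for value in h:
        speed = value // 16
    return speed

speed = value - 21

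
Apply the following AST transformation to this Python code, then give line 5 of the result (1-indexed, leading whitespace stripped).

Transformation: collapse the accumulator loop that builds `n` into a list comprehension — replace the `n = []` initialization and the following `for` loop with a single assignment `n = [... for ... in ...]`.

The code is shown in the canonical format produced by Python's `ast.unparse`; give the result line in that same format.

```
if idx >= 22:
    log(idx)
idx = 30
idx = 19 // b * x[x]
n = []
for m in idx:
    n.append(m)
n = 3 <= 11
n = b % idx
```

n = [m for m in idx]

Transformed code:
if idx >= 22:
    log(idx)
idx = 30
idx = 19 // b * x[x]
n = [m for m in idx]
n = 3 <= 11
n = b % idx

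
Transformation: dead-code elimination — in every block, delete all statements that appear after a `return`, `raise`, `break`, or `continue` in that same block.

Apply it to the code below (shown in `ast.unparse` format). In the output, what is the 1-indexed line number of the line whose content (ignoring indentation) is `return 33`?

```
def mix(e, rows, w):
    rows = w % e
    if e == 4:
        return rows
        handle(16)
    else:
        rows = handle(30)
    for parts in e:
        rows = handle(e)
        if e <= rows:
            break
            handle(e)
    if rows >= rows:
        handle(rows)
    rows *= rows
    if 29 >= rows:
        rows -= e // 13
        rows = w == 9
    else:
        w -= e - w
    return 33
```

Transformed code:
def mix(e, rows, w):
    rows = w % e
    if e == 4:
        return rows
    else:
        rows = handle(30)
    for parts in e:
        rows = handle(e)
        if e <= rows:
            break
    if rows >= rows:
        handle(rows)
    rows *= rows
    if 29 >= rows:
        rows -= e // 13
        rows = w == 9
    else:
        w -= e - w
    return 33

19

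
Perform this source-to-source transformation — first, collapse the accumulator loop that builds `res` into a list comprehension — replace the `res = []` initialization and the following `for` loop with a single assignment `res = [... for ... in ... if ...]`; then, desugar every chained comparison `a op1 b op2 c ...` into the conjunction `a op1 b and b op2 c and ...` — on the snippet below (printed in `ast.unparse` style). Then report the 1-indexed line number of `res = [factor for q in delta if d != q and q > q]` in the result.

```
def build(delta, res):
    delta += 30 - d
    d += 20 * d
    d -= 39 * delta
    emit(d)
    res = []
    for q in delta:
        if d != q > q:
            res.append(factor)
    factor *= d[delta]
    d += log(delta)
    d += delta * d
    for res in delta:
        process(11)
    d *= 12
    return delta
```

6

Transformed code:
def build(delta, res):
    delta += 30 - d
    d += 20 * d
    d -= 39 * delta
    emit(d)
    res = [factor for q in delta if d != q and q > q]
    factor *= d[delta]
    d += log(delta)
    d += delta * d
    for res in delta:
        process(11)
    d *= 12
    return delta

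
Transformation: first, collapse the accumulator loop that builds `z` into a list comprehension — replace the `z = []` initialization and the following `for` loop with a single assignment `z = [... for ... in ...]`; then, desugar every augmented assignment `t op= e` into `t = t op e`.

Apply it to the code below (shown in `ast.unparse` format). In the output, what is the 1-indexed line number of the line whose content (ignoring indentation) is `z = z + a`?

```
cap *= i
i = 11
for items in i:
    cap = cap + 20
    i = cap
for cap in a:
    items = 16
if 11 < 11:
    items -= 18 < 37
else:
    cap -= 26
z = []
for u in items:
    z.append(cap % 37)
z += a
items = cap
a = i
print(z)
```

13

Transformed code:
cap = cap * i
i = 11
for items in i:
    cap = cap + 20
    i = cap
for cap in a:
    items = 16
if 11 < 11:
    items = items - (18 < 37)
else:
    cap = cap - 26
z = [cap % 37 for u in items]
z = z + a
items = cap
a = i
print(z)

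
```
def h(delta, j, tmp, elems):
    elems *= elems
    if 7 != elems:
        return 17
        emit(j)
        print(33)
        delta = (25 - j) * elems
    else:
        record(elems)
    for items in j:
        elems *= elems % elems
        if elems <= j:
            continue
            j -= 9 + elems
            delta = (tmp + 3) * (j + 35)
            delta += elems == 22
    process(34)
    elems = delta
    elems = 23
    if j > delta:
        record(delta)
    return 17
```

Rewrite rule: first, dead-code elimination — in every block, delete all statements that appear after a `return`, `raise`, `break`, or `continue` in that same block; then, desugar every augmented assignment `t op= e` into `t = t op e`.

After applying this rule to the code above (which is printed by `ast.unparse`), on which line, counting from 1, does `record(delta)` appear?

Transformed code:
def h(delta, j, tmp, elems):
    elems = elems * elems
    if 7 != elems:
        return 17
    else:
        record(elems)
    for items in j:
        elems = elems * (elems % elems)
        if elems <= j:
            continue
    process(34)
    elems = delta
    elems = 23
    if j > delta:
        record(delta)
    return 17

15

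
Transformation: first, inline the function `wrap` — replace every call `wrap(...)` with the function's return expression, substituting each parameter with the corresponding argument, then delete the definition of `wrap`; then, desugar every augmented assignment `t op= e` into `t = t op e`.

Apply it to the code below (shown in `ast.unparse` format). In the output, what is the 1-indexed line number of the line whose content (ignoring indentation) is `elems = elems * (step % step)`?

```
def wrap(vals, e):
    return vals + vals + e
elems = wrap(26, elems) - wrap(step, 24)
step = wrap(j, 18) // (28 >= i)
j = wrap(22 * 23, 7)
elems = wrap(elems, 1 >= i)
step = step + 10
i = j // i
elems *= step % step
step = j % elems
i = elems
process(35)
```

Transformed code:
elems = 26 + 26 + elems - (step + step + 24)
step = (j + j + 18) // (28 >= i)
j = 22 * 23 + 22 * 23 + 7
elems = elems + elems + (1 >= i)
step = step + 10
i = j // i
elems = elems * (step % step)
step = j % elems
i = elems
process(35)

7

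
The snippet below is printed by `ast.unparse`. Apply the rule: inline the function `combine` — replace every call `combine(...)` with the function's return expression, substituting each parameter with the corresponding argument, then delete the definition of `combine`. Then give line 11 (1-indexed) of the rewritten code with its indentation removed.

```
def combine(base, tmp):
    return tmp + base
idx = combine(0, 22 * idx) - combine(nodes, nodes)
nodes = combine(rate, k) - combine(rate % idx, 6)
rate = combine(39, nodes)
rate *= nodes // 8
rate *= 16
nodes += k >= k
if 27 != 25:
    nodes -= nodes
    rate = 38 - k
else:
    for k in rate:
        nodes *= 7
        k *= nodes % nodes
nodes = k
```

for k in rate:

Transformed code:
idx = 22 * idx + 0 - (nodes + nodes)
nodes = k + rate - (6 + rate % idx)
rate = nodes + 39
rate *= nodes // 8
rate *= 16
nodes += k >= k
if 27 != 25:
    nodes -= nodes
    rate = 38 - k
else:
    for k in rate:
        nodes *= 7
        k *= nodes % nodes
nodes = k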